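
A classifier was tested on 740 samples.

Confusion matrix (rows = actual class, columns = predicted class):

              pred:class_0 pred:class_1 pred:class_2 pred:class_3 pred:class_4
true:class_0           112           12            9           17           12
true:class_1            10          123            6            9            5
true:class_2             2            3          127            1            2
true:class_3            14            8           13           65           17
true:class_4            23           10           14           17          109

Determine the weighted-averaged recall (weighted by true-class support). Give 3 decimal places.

Per-class recall (TP/(TP+FN)):
  class_0: TP=112, FN=12+9+17+12=50 → 112/162 = 0.6914
  class_1: TP=123, FN=10+6+9+5=30 → 123/153 = 0.8039
  class_2: TP=127, FN=2+3+1+2=8 → 127/135 = 0.9407
  class_3: TP=65, FN=14+8+13+17=52 → 65/117 = 0.5556
  class_4: TP=109, FN=23+10+14+17=64 → 109/173 = 0.6301
Weighted-recall = Σ (supportᵢ/N)·recallᵢ with N=740: (162/740)·0.6914 + (153/740)·0.8039 + (135/740)·0.9407 + (117/740)·0.5556 + (173/740)·0.6301 = 0.724

0.724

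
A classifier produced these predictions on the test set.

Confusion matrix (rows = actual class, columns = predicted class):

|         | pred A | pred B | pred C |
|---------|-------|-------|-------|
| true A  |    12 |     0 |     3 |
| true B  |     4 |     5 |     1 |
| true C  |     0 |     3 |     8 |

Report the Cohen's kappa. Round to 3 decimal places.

0.531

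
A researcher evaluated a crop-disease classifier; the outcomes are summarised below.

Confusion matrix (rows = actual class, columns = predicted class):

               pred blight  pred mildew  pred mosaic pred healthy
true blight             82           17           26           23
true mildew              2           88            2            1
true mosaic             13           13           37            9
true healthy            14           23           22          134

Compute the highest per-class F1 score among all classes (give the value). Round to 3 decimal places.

0.752

Per-class F1 score (2·TP/(2·TP+FP+FN)):
  blight: TP=82, FP=2+13+14=29, FN=17+26+23=66 → 164/259 = 0.6332
  mildew: TP=88, FP=17+13+23=53, FN=2+2+1=5 → 176/234 = 0.7521
  mosaic: TP=37, FP=26+2+22=50, FN=13+13+9=35 → 74/159 = 0.4654
  healthy: TP=134, FP=23+1+9=33, FN=14+23+22=59 → 268/360 = 0.7444
Highest is class 'mildew' with F1 score = 0.752.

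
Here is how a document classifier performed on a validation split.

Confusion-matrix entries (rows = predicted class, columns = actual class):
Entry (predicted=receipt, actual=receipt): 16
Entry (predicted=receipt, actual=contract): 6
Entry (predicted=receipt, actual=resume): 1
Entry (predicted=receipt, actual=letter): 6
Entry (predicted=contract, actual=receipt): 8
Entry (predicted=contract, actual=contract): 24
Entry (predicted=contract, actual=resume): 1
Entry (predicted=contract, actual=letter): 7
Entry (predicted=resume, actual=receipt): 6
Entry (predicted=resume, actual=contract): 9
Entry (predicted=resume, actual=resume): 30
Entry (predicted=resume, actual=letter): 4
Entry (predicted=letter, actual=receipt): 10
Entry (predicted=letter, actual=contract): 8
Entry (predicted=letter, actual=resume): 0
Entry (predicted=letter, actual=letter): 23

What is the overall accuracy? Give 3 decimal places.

0.585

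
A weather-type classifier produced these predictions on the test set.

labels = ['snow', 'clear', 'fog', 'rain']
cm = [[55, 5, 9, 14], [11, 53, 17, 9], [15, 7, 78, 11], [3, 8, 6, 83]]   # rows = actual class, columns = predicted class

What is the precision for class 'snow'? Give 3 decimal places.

Treat 'snow' as positive and all other classes as negative.
precision = TP/(TP+FP).
snow: TP=55, FP=11+15+3=29 → 55/84 = 0.6548

0.655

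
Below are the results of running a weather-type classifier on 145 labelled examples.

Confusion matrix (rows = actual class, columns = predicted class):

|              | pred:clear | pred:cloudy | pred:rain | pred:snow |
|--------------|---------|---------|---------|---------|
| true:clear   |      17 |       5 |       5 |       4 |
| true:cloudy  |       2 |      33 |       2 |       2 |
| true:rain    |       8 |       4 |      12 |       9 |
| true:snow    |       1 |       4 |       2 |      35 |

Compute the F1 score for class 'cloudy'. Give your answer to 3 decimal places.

F1 score = 2·TP/(2·TP+FP+FN).
cloudy: TP=33, FP=5+4+4=13, FN=2+2+2=6 → 66/85 = 0.7765

0.776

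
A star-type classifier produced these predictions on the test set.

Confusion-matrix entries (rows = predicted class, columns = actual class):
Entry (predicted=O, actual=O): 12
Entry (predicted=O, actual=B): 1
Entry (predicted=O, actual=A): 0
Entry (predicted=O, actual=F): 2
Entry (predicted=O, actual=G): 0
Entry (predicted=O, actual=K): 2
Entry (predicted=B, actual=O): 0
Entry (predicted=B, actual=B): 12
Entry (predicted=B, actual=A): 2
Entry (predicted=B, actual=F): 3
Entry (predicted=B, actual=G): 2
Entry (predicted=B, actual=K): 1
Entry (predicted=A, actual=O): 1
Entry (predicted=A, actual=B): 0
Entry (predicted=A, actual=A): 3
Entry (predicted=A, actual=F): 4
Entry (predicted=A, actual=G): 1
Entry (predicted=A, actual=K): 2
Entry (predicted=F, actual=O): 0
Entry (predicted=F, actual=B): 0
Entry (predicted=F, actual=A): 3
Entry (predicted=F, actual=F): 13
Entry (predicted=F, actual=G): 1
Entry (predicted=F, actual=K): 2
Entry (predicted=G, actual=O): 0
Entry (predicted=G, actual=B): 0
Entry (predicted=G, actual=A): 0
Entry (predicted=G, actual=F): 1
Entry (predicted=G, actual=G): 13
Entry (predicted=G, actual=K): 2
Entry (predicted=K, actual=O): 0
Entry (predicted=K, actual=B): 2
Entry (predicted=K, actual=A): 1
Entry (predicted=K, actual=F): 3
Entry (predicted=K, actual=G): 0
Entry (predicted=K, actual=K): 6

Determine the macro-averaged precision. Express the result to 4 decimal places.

0.5959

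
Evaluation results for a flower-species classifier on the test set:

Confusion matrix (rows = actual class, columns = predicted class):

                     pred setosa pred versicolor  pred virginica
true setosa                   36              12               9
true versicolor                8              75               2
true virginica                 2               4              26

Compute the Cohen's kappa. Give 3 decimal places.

0.656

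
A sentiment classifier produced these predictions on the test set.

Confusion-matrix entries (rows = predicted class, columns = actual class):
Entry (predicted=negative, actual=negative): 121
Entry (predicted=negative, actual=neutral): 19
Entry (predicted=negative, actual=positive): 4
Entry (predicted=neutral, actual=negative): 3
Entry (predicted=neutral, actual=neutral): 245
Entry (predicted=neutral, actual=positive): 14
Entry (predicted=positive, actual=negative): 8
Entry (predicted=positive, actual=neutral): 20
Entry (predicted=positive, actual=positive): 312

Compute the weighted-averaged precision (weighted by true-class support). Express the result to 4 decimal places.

0.9106

Per-class precision (TP/(TP+FP)):
  negative: TP=121, FP=19+4=23 → 121/144 = 0.84028
  neutral: TP=245, FP=3+14=17 → 245/262 = 0.93511
  positive: TP=312, FP=8+20=28 → 312/340 = 0.91765
Weighted-precision = Σ (supportᵢ/N)·precisionᵢ with N=746: (132/746)·0.84028 + (284/746)·0.93511 + (330/746)·0.91765 = 0.9106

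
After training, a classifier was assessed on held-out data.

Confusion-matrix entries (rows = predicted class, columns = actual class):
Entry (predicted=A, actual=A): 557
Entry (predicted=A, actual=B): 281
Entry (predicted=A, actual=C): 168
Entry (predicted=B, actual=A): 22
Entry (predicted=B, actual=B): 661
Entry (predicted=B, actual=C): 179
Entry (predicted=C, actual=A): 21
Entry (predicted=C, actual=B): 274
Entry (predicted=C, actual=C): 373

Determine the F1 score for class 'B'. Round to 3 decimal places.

0.636

One-vs-rest for 'B': TP = diagonal; FP = other classes predicted 'B'; FN = 'B' predicted as other.
F1 score = 2·TP/(2·TP+FP+FN).
B: TP=661, FP=22+179=201, FN=281+274=555 → 1322/2078 = 0.6362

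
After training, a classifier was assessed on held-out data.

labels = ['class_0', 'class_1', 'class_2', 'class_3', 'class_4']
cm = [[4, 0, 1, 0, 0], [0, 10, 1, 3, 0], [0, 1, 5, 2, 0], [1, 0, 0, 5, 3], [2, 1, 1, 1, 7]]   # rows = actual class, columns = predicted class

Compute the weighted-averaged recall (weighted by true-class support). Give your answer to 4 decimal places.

Per-class recall (TP/(TP+FN)):
  class_0: TP=4, FN=0+1+0+0=1 → 4/5 = 0.80000
  class_1: TP=10, FN=0+1+3+0=4 → 10/14 = 0.71429
  class_2: TP=5, FN=0+1+2+0=3 → 5/8 = 0.62500
  class_3: TP=5, FN=1+0+0+3=4 → 5/9 = 0.55556
  class_4: TP=7, FN=2+1+1+1=5 → 7/12 = 0.58333
Weighted-recall = Σ (supportᵢ/N)·recallᵢ with N=48: (5/48)·0.80000 + (14/48)·0.71429 + (8/48)·0.62500 + (9/48)·0.55556 + (12/48)·0.58333 = 0.6458

0.6458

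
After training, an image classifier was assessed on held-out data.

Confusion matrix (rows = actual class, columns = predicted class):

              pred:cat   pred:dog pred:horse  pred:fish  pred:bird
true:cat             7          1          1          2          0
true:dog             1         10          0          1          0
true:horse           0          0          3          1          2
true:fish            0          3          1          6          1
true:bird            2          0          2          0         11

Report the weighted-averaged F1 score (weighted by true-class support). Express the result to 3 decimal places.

0.673

Per-class F1 score (2·TP/(2·TP+FP+FN)):
  cat: TP=7, FP=1+0+0+2=3, FN=1+1+2+0=4 → 14/21 = 0.6667
  dog: TP=10, FP=1+0+3+0=4, FN=1+0+1+0=2 → 20/26 = 0.7692
  horse: TP=3, FP=1+0+1+2=4, FN=0+0+1+2=3 → 6/13 = 0.4615
  fish: TP=6, FP=2+1+1+0=4, FN=0+3+1+1=5 → 12/21 = 0.5714
  bird: TP=11, FP=0+0+2+1=3, FN=2+0+2+0=4 → 22/29 = 0.7586
Weighted-F1 score = Σ (supportᵢ/N)·F1 scoreᵢ with N=55: (11/55)·0.6667 + (12/55)·0.7692 + (6/55)·0.4615 + (11/55)·0.5714 + (15/55)·0.7586 = 0.673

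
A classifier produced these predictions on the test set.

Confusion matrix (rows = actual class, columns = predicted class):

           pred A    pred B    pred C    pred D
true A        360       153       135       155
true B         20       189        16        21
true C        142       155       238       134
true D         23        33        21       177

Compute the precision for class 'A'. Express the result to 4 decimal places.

0.6606

One-vs-rest for 'A': TP = diagonal; FP = other classes predicted 'A'; FN = 'A' predicted as other.
precision = TP/(TP+FP).
A: TP=360, FP=20+142+23=185 → 360/545 = 0.66055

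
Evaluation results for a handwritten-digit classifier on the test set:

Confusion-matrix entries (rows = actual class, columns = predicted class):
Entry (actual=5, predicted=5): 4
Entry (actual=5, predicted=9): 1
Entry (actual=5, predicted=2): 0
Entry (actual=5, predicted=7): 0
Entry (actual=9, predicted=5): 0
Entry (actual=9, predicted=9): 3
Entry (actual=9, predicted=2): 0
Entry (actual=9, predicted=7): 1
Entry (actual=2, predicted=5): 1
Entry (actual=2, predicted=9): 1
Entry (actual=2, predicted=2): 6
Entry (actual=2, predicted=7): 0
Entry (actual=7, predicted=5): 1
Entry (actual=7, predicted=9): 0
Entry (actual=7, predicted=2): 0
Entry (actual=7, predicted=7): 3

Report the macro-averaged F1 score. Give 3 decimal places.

0.750

Per-class F1 score (2·TP/(2·TP+FP+FN)):
  5: TP=4, FP=0+1+1=2, FN=1+0+0=1 → 8/11 = 0.7273
  9: TP=3, FP=1+1+0=2, FN=0+0+1=1 → 6/9 = 0.6667
  2: TP=6, FP=0+0+0=0, FN=1+1+0=2 → 12/14 = 0.8571
  7: TP=3, FP=0+1+0=1, FN=1+0+0=1 → 6/8 = 0.7500
Macro-F1 score = mean = (0.7273 + 0.6667 + 0.8571 + 0.7500) / 4 = 0.750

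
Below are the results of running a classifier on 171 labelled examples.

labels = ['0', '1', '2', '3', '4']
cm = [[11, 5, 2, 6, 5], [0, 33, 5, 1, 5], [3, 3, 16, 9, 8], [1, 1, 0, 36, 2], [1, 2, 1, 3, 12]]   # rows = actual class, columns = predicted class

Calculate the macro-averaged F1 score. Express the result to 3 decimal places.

Per-class F1 score (2·TP/(2·TP+FP+FN)):
  0: TP=11, FP=0+3+1+1=5, FN=5+2+6+5=18 → 22/45 = 0.4889
  1: TP=33, FP=5+3+1+2=11, FN=0+5+1+5=11 → 66/88 = 0.7500
  2: TP=16, FP=2+5+0+1=8, FN=3+3+9+8=23 → 32/63 = 0.5079
  3: TP=36, FP=6+1+9+3=19, FN=1+1+0+2=4 → 72/95 = 0.7579
  4: TP=12, FP=5+5+8+2=20, FN=1+2+1+3=7 → 24/51 = 0.4706
Macro-F1 score = mean = (0.4889 + 0.7500 + 0.5079 + 0.7579 + 0.4706) / 5 = 0.595

0.595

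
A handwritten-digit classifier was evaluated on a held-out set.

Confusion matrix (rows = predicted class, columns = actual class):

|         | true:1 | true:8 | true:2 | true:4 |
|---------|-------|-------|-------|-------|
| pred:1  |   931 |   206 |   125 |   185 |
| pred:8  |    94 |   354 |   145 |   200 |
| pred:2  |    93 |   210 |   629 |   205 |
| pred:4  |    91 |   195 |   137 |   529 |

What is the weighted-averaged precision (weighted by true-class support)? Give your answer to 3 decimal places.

Per-class precision (TP/(TP+FP)):
  1: TP=931, FP=206+125+185=516 → 931/1447 = 0.6434
  8: TP=354, FP=94+145+200=439 → 354/793 = 0.4464
  2: TP=629, FP=93+210+205=508 → 629/1137 = 0.5532
  4: TP=529, FP=91+195+137=423 → 529/952 = 0.5557
Weighted-precision = Σ (supportᵢ/N)·precisionᵢ with N=4329: (1209/4329)·0.6434 + (965/4329)·0.4464 + (1036/4329)·0.5532 + (1119/4329)·0.5557 = 0.555

0.555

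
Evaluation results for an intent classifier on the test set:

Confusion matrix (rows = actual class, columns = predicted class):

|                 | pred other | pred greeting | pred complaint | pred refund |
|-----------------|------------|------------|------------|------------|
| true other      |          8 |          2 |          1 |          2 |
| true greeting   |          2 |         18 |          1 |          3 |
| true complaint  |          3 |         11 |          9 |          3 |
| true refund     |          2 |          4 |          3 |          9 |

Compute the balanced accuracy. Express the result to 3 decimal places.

Balanced accuracy = mean of per-class recall.
  other: recall = 8/13 = 0.6154
  greeting: recall = 18/24 = 0.7500
  complaint: recall = 9/26 = 0.3462
  refund: recall = 9/18 = 0.5000
Mean = (0.6154 + 0.7500 + 0.3462 + 0.5000) / 4 = 0.553

0.553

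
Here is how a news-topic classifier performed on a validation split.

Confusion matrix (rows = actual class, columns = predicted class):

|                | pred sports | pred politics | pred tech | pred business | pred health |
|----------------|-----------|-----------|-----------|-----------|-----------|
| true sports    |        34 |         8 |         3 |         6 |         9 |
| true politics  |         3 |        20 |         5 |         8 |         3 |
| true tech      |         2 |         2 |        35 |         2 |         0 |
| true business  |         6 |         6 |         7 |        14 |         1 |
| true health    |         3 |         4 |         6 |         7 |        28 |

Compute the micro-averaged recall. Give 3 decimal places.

Micro-averaging pools counts across classes: ΣTP=131, ΣFP=91, ΣFN=91.
Micro-recall = TP/(TP+FN) on pooled counts = 0.590 (equals overall accuracy in single-label multiclass).

0.590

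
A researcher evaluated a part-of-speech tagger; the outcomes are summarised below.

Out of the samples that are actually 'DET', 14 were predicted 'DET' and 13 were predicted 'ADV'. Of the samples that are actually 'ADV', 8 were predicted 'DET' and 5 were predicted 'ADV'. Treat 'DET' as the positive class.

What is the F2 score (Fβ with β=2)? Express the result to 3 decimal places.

Fβ = (1+β²)·TP / ((1+β²)·TP + β²·FN + FP), with β²=4
= 5·14 / (5·14 + 4·13 + 8) = 0.538

0.538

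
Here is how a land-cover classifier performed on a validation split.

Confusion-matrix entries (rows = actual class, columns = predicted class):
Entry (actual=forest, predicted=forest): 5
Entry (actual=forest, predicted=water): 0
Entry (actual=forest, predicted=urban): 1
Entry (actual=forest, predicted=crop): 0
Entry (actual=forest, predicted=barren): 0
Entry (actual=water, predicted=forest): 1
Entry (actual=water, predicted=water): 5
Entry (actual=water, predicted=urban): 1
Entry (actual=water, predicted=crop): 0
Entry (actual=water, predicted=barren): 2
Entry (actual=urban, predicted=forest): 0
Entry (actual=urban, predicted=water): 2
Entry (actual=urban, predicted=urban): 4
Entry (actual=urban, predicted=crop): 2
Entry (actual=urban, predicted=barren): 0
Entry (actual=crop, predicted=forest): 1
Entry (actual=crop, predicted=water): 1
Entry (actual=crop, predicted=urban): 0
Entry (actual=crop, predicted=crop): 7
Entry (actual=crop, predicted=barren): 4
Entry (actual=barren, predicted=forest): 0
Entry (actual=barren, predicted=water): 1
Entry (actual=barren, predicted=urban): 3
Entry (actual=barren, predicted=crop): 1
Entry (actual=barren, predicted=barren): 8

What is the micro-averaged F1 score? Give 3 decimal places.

Micro-averaging pools counts across classes: ΣTP=29, ΣFP=20, ΣFN=20.
Micro-F1 score = 2·TP/(2·TP+FP+FN) on pooled counts = 0.592 (equals overall accuracy in single-label multiclass).

0.592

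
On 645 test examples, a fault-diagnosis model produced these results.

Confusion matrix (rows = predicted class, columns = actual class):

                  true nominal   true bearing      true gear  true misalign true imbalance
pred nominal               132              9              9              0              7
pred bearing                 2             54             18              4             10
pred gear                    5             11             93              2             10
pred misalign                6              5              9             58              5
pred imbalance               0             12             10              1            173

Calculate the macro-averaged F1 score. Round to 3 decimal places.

Per-class F1 score (2·TP/(2·TP+FP+FN)):
  nominal: TP=132, FP=9+9+0+7=25, FN=2+5+6+0=13 → 264/302 = 0.8742
  bearing: TP=54, FP=2+18+4+10=34, FN=9+11+5+12=37 → 108/179 = 0.6034
  gear: TP=93, FP=5+11+2+10=28, FN=9+18+9+10=46 → 186/260 = 0.7154
  misalign: TP=58, FP=6+5+9+5=25, FN=0+4+2+1=7 → 116/148 = 0.7838
  imbalance: TP=173, FP=0+12+10+1=23, FN=7+10+10+5=32 → 346/401 = 0.8628
Macro-F1 score = mean = (0.8742 + 0.6034 + 0.7154 + 0.7838 + 0.8628) / 5 = 0.768

0.768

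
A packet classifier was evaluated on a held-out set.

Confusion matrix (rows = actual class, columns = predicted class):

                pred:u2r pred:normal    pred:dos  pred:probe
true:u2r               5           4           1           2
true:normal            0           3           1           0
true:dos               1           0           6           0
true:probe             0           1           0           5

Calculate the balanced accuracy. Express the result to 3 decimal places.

0.714

Balanced accuracy = mean of per-class recall.
  u2r: recall = 5/12 = 0.4167
  normal: recall = 3/4 = 0.7500
  dos: recall = 6/7 = 0.8571
  probe: recall = 5/6 = 0.8333
Mean = (0.4167 + 0.7500 + 0.8571 + 0.8333) / 4 = 0.714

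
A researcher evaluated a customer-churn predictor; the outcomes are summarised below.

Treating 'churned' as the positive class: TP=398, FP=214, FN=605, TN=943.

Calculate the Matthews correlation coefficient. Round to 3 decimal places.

MCC = (TP·TN − FP·FN) / √((TP+FP)(TP+FN)(TN+FP)(TN+FN))
Numerator = 398·943 − 214·605 = 245844
Denominator = √(612·1003·1157·1548) = √1099402374096 = 1048523.9025
MCC = 245844 / 1048523.9025 = 0.234

0.234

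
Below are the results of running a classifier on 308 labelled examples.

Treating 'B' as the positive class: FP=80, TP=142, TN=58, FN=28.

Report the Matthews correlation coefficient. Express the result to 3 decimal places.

MCC = (TP·TN − FP·FN) / √((TP+FP)(TP+FN)(TN+FP)(TN+FN))
Numerator = 142·58 − 80·28 = 5996
Denominator = √(222·170·138·86) = √447898320 = 21163.6084
MCC = 5996 / 21163.6084 = 0.283

0.283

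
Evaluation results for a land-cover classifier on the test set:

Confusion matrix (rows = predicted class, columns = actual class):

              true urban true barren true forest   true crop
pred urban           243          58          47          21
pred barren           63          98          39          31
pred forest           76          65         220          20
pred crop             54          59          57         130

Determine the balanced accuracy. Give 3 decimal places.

0.539

Balanced accuracy = mean of per-class recall.
  urban: recall = 243/436 = 0.5573
  barren: recall = 98/280 = 0.3500
  forest: recall = 220/363 = 0.6061
  crop: recall = 130/202 = 0.6436
Mean = (0.5573 + 0.3500 + 0.6061 + 0.6436) / 4 = 0.539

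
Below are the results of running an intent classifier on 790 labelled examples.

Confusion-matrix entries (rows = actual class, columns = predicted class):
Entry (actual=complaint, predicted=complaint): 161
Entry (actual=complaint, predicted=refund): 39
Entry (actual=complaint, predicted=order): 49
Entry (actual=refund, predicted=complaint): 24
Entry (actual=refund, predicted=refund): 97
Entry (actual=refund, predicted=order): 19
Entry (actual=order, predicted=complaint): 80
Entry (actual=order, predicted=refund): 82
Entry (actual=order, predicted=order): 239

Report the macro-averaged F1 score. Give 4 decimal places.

Per-class F1 score (2·TP/(2·TP+FP+FN)):
  complaint: TP=161, FP=24+80=104, FN=39+49=88 → 322/514 = 0.62646
  refund: TP=97, FP=39+82=121, FN=24+19=43 → 194/358 = 0.54190
  order: TP=239, FP=49+19=68, FN=80+82=162 → 478/708 = 0.67514
Macro-F1 score = mean = (0.62646 + 0.54190 + 0.67514) / 3 = 0.6145

0.6145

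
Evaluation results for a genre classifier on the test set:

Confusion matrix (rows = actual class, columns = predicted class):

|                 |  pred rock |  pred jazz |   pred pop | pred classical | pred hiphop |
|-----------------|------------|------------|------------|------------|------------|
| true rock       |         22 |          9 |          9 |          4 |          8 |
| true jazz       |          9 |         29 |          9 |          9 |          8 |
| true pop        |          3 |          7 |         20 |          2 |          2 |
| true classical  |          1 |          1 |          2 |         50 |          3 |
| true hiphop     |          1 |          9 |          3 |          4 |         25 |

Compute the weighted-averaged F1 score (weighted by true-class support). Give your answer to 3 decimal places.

0.578

Per-class F1 score (2·TP/(2·TP+FP+FN)):
  rock: TP=22, FP=9+3+1+1=14, FN=9+9+4+8=30 → 44/88 = 0.5000
  jazz: TP=29, FP=9+7+1+9=26, FN=9+9+9+8=35 → 58/119 = 0.4874
  pop: TP=20, FP=9+9+2+3=23, FN=3+7+2+2=14 → 40/77 = 0.5195
  classical: TP=50, FP=4+9+2+4=19, FN=1+1+2+3=7 → 100/126 = 0.7937
  hiphop: TP=25, FP=8+8+2+3=21, FN=1+9+3+4=17 → 50/88 = 0.5682
Weighted-F1 score = Σ (supportᵢ/N)·F1 scoreᵢ with N=249: (52/249)·0.5000 + (64/249)·0.4874 + (34/249)·0.5195 + (57/249)·0.7937 + (42/249)·0.5682 = 0.578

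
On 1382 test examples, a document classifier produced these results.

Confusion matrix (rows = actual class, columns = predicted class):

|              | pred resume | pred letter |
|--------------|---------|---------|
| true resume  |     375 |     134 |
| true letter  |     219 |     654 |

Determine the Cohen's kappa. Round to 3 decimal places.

0.470

Observed agreement pₒ = trace/N = 1029/1382 = 0.7446
Expected agreement pₑ = Σ (rowᵢ·colᵢ)/N² = (509·594 + 873·788)/1382² = 0.5185
κ = (pₒ − pₑ)/(1 − pₑ) = (0.7446 − 0.5185)/(1 − 0.5185) = 0.470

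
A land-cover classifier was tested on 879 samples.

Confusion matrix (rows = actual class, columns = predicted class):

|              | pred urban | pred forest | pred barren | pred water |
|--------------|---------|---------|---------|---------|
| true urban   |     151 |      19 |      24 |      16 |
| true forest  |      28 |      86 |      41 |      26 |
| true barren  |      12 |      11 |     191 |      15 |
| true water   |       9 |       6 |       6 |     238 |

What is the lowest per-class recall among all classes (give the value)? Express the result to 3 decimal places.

0.475

Per-class recall (TP/(TP+FN)):
  urban: TP=151, FN=19+24+16=59 → 151/210 = 0.7190
  forest: TP=86, FN=28+41+26=95 → 86/181 = 0.4751
  barren: TP=191, FN=12+11+15=38 → 191/229 = 0.8341
  water: TP=238, FN=9+6+6=21 → 238/259 = 0.9189
Lowest is class 'forest' with recall = 0.475.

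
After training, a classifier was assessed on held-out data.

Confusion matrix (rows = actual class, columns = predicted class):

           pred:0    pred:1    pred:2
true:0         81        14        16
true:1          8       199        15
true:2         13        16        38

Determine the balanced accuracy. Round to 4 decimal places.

Balanced accuracy = mean of per-class recall.
  0: recall = 81/111 = 0.72973
  1: recall = 199/222 = 0.89640
  2: recall = 38/67 = 0.56716
Mean = (0.72973 + 0.89640 + 0.56716) / 3 = 0.7311

0.7311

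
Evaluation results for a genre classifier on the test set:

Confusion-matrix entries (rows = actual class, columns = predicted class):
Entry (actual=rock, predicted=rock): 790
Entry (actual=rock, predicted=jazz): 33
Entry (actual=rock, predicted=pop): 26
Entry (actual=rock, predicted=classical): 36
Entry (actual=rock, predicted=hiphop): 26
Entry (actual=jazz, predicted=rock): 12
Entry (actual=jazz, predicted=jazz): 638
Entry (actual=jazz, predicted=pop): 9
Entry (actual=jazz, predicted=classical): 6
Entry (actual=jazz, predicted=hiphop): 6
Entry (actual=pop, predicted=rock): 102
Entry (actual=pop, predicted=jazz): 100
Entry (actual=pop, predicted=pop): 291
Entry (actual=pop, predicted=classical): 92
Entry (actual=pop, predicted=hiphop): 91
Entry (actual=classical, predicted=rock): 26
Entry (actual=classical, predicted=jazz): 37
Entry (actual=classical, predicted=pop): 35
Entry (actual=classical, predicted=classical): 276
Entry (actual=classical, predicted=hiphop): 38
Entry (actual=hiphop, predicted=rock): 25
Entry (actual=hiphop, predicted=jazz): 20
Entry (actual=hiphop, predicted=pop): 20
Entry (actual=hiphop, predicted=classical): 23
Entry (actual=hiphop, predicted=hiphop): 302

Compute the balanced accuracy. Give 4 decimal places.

Balanced accuracy = mean of per-class recall.
  rock: recall = 790/911 = 0.86718
  jazz: recall = 638/671 = 0.95082
  pop: recall = 291/676 = 0.43047
  classical: recall = 276/412 = 0.66990
  hiphop: recall = 302/390 = 0.77436
Mean = (0.86718 + 0.95082 + 0.43047 + 0.66990 + 0.77436) / 5 = 0.7385

0.7385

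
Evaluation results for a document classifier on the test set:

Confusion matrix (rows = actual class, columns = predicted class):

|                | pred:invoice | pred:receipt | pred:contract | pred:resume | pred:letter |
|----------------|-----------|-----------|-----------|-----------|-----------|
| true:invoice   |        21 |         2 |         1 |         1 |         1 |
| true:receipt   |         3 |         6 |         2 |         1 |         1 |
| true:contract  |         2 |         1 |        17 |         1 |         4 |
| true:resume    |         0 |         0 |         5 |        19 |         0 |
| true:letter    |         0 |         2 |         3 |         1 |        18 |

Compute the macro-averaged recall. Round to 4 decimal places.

0.6982

Per-class recall (TP/(TP+FN)):
  invoice: TP=21, FN=2+1+1+1=5 → 21/26 = 0.80769
  receipt: TP=6, FN=3+2+1+1=7 → 6/13 = 0.46154
  contract: TP=17, FN=2+1+1+4=8 → 17/25 = 0.68000
  resume: TP=19, FN=0+0+5+0=5 → 19/24 = 0.79167
  letter: TP=18, FN=0+2+3+1=6 → 18/24 = 0.75000
Macro-recall = mean = (0.80769 + 0.46154 + 0.68000 + 0.79167 + 0.75000) / 5 = 0.6982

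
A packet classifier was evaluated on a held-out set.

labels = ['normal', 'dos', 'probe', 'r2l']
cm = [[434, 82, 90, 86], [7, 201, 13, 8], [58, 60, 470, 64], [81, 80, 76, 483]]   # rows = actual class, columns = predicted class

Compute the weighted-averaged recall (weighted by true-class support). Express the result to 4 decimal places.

Per-class recall (TP/(TP+FN)):
  normal: TP=434, FN=82+90+86=258 → 434/692 = 0.62717
  dos: TP=201, FN=7+13+8=28 → 201/229 = 0.87773
  probe: TP=470, FN=58+60+64=182 → 470/652 = 0.72086
  r2l: TP=483, FN=81+80+76=237 → 483/720 = 0.67083
Weighted-recall = Σ (supportᵢ/N)·recallᵢ with N=2293: (692/2293)·0.62717 + (229/2293)·0.87773 + (652/2293)·0.72086 + (720/2293)·0.67083 = 0.6925

0.6925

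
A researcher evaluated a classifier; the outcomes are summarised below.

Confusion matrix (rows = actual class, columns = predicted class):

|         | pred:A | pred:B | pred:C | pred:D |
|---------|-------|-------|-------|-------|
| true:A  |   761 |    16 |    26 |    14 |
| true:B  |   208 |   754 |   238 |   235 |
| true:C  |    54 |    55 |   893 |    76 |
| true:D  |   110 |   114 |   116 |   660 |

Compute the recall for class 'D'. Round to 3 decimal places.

Treat 'D' as positive and all other classes as negative.
recall = TP/(TP+FN).
D: TP=660, FN=110+114+116=340 → 660/1000 = 0.6600

0.660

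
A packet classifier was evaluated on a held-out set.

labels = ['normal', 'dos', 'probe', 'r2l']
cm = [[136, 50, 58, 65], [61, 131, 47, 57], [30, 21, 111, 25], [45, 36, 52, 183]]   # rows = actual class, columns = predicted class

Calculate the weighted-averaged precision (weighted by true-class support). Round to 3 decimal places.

Per-class precision (TP/(TP+FP)):
  normal: TP=136, FP=61+30+45=136 → 136/272 = 0.5000
  dos: TP=131, FP=50+21+36=107 → 131/238 = 0.5504
  probe: TP=111, FP=58+47+52=157 → 111/268 = 0.4142
  r2l: TP=183, FP=65+57+25=147 → 183/330 = 0.5545
Weighted-precision = Σ (supportᵢ/N)·precisionᵢ with N=1108: (309/1108)·0.5000 + (296/1108)·0.5504 + (187/1108)·0.4142 + (316/1108)·0.5545 = 0.515

0.515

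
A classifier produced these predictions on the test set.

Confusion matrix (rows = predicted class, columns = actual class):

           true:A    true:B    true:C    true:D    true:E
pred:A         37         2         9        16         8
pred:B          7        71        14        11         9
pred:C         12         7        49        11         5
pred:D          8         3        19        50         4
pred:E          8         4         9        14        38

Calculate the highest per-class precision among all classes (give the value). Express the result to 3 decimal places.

0.634

Per-class precision (TP/(TP+FP)):
  A: TP=37, FP=2+9+16+8=35 → 37/72 = 0.5139
  B: TP=71, FP=7+14+11+9=41 → 71/112 = 0.6339
  C: TP=49, FP=12+7+11+5=35 → 49/84 = 0.5833
  D: TP=50, FP=8+3+19+4=34 → 50/84 = 0.5952
  E: TP=38, FP=8+4+9+14=35 → 38/73 = 0.5205
Highest is class 'B' with precision = 0.634.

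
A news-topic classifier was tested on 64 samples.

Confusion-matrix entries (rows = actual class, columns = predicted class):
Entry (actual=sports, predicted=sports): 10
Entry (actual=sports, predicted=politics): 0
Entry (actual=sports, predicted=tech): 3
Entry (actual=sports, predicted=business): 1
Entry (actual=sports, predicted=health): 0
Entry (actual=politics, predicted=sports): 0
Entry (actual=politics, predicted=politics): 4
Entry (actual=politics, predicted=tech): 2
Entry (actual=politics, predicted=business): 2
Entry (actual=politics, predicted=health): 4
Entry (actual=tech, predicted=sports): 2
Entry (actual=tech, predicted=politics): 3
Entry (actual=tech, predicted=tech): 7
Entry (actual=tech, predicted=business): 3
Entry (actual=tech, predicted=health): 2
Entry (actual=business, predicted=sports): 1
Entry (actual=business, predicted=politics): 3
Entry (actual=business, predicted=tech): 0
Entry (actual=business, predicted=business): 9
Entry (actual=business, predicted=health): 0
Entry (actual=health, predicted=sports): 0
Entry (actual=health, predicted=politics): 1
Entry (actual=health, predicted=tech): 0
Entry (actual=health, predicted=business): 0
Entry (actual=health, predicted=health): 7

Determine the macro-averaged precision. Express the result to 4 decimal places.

Per-class precision (TP/(TP+FP)):
  sports: TP=10, FP=0+2+1+0=3 → 10/13 = 0.76923
  politics: TP=4, FP=0+3+3+1=7 → 4/11 = 0.36364
  tech: TP=7, FP=3+2+0+0=5 → 7/12 = 0.58333
  business: TP=9, FP=1+2+3+0=6 → 9/15 = 0.60000
  health: TP=7, FP=0+4+2+0=6 → 7/13 = 0.53846
Macro-precision = mean = (0.76923 + 0.36364 + 0.58333 + 0.60000 + 0.53846) / 5 = 0.5709

0.5709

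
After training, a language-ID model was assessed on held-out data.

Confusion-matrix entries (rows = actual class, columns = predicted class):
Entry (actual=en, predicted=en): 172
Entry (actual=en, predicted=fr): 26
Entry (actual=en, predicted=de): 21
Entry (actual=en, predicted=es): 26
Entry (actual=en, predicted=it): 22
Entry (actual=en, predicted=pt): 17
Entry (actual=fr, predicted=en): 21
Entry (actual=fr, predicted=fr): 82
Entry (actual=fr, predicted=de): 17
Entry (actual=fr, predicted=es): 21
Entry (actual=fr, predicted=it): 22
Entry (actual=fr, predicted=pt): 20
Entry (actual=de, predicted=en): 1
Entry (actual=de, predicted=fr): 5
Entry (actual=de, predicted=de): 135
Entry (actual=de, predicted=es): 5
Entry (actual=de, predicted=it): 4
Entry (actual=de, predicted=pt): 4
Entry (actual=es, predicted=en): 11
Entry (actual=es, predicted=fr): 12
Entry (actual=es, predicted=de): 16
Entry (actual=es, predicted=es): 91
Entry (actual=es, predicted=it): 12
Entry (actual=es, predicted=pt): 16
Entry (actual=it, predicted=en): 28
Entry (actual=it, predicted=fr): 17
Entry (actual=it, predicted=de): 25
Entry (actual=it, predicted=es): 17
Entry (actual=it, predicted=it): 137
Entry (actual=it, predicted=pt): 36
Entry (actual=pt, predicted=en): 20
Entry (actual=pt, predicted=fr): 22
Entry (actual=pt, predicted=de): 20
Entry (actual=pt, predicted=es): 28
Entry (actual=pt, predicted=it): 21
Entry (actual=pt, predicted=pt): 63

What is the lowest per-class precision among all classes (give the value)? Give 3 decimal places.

0.404

Per-class precision (TP/(TP+FP)):
  en: TP=172, FP=21+1+11+28+20=81 → 172/253 = 0.6798
  fr: TP=82, FP=26+5+12+17+22=82 → 82/164 = 0.5000
  de: TP=135, FP=21+17+16+25+20=99 → 135/234 = 0.5769
  es: TP=91, FP=26+21+5+17+28=97 → 91/188 = 0.4840
  it: TP=137, FP=22+22+4+12+21=81 → 137/218 = 0.6284
  pt: TP=63, FP=17+20+4+16+36=93 → 63/156 = 0.4038
Lowest is class 'pt' with precision = 0.404.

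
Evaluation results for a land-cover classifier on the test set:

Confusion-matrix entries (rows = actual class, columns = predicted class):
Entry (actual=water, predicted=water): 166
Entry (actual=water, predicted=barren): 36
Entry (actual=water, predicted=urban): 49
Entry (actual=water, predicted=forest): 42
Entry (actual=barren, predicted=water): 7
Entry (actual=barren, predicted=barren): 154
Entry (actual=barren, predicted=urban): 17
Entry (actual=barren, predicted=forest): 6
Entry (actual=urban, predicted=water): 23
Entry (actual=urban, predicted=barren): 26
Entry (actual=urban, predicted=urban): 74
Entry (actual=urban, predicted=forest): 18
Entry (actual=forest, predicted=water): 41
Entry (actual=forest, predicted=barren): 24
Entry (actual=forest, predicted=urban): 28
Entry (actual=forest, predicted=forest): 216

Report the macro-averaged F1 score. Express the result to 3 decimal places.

Per-class F1 score (2·TP/(2·TP+FP+FN)):
  water: TP=166, FP=7+23+41=71, FN=36+49+42=127 → 332/530 = 0.6264
  barren: TP=154, FP=36+26+24=86, FN=7+17+6=30 → 308/424 = 0.7264
  urban: TP=74, FP=49+17+28=94, FN=23+26+18=67 → 148/309 = 0.4790
  forest: TP=216, FP=42+6+18=66, FN=41+24+28=93 → 432/591 = 0.7310
Macro-F1 score = mean = (0.6264 + 0.7264 + 0.4790 + 0.7310) / 4 = 0.641

0.641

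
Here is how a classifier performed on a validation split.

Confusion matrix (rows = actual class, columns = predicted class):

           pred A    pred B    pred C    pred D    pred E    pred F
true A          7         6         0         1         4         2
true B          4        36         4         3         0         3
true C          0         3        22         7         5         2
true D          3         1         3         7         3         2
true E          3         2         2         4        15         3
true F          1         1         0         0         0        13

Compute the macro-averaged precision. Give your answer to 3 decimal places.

0.538

Per-class precision (TP/(TP+FP)):
  A: TP=7, FP=4+0+3+3+1=11 → 7/18 = 0.3889
  B: TP=36, FP=6+3+1+2+1=13 → 36/49 = 0.7347
  C: TP=22, FP=0+4+3+2+0=9 → 22/31 = 0.7097
  D: TP=7, FP=1+3+7+4+0=15 → 7/22 = 0.3182
  E: TP=15, FP=4+0+5+3+0=12 → 15/27 = 0.5556
  F: TP=13, FP=2+3+2+2+3=12 → 13/25 = 0.5200
Macro-precision = mean = (0.3889 + 0.7347 + 0.7097 + 0.3182 + 0.5556 + 0.5200) / 6 = 0.538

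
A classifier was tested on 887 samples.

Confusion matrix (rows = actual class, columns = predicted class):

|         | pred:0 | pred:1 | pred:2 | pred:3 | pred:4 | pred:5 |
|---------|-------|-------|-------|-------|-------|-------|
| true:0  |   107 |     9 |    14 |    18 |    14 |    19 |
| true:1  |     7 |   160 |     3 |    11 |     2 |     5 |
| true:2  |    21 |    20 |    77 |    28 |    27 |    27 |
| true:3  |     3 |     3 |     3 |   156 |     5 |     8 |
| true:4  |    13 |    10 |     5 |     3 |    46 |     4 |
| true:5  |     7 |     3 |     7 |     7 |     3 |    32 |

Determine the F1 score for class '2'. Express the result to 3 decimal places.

0.498

Treat '2' as positive and all other classes as negative.
F1 score = 2·TP/(2·TP+FP+FN).
2: TP=77, FP=14+3+3+5+7=32, FN=21+20+28+27+27=123 → 154/309 = 0.4984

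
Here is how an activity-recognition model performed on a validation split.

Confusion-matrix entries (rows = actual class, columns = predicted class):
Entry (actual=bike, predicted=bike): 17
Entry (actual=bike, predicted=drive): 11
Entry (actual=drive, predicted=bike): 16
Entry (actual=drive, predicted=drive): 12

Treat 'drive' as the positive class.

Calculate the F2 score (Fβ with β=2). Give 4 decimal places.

0.4444

Fβ = (1+β²)·TP / ((1+β²)·TP + β²·FN + FP), with β²=4
= 5·12 / (5·12 + 4·16 + 11) = 0.4444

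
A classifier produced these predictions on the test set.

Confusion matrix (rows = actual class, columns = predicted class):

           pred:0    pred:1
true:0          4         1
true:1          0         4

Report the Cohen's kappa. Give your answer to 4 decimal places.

0.7805

Observed agreement pₒ = trace/N = 8/9 = 0.88889
Expected agreement pₑ = Σ (rowᵢ·colᵢ)/N² = (5·4 + 4·5)/9² = 0.49383
κ = (pₒ − pₑ)/(1 − pₑ) = (0.88889 − 0.49383)/(1 − 0.49383) = 0.7805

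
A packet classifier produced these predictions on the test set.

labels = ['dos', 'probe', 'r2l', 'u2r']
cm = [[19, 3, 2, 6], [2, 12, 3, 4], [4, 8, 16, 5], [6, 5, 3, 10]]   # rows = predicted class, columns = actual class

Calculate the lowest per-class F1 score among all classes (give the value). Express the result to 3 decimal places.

Per-class F1 score (2·TP/(2·TP+FP+FN)):
  dos: TP=19, FP=3+2+6=11, FN=2+4+6=12 → 38/61 = 0.6230
  probe: TP=12, FP=2+3+4=9, FN=3+8+5=16 → 24/49 = 0.4898
  r2l: TP=16, FP=4+8+5=17, FN=2+3+3=8 → 32/57 = 0.5614
  u2r: TP=10, FP=6+5+3=14, FN=6+4+5=15 → 20/49 = 0.4082
Lowest is class 'u2r' with F1 score = 0.408.

0.408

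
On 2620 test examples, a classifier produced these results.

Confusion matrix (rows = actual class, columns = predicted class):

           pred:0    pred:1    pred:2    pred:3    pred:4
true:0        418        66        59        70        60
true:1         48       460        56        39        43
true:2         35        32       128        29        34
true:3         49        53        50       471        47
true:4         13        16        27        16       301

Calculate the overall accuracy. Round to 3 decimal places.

0.679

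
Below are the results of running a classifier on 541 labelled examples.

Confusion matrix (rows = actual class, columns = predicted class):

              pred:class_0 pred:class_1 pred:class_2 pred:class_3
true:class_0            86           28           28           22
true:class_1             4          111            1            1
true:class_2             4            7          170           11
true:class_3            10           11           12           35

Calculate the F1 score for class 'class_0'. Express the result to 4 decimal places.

0.6418

Take TP from the diagonal, FP from the rest of the 'class_0' prediction marginal, FN from the rest of the 'class_0' actual marginal.
F1 score = 2·TP/(2·TP+FP+FN).
class_0: TP=86, FP=4+4+10=18, FN=28+28+22=78 → 172/268 = 0.64179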